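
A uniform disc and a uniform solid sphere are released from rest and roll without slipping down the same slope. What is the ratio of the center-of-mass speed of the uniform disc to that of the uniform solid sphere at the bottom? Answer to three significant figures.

v_ratio ≈ 0.966

Each satisfies Mgh = ½(1+k)Mv² with k = I/(MR²), so v ∝ 1/√(1+k).
For the uniform disc k = 0.5; for the uniform solid sphere k = 0.4.
v₁/v₂ = √((1+k₂)/(1+k₁)) = √(1.4/1.5) ≈ 0.966.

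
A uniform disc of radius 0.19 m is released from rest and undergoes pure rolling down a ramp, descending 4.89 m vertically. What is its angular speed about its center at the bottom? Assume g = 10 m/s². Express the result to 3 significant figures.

ω ≈ 42.5 rad/s

Here I = (1/2)MR², so the shape factor k = I/(MR²) = 0.5.
Rolling without slipping gives ω = v/R, so the total kinetic energy is ½Mv² + ½Iω² = ½(1+k)Mv² = (3/4)Mv².
Energy conservation Mgh = ½(1+k)Mv² gives v = √(2gh/(1+k)) = √(2 × 10 × 4.89 / 1.5) = 8.075 m/s.
The angular speed follows from ω = v/R = 8.075/0.19 ≈ 42.5 rad/s.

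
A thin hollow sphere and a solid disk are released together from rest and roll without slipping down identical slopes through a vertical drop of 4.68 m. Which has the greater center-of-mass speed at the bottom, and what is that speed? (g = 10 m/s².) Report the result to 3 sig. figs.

For rolling without slipping, Mgh = ½(1+k)Mv² where k = I/(MR²), so v = √(2gh/(1+k)).
Thin hollow sphere: k = 2/3, giving v = √(2×10×4.68/1.667) = 7.494 m/s.
Solid disk: k = 0.5, giving v = √(2×10×4.68/1.5) = 7.899 m/s.
The smaller k wins: the solid disk, at ≈ 7.90 m/s.

the solid disk, at v ≈ 7.90 m/s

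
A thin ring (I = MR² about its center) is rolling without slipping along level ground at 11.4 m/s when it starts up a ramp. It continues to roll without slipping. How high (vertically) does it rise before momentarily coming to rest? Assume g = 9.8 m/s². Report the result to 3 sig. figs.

h ≈ 13.3 m

Here I = MR², so the shape factor k = I/(MR²) = 1.
Since it rolls without slipping, ω = v/R and KE = ½Mv² + ½Iω² = ½(1+k)Mv² = Mv².
All of this converts to potential energy at the highest point: Mv₀² = Mgh.
Thus h = (1+k)v₀²/(2g) = 2 × 11.4² / (2 × 9.8) ≈ 13.3 m.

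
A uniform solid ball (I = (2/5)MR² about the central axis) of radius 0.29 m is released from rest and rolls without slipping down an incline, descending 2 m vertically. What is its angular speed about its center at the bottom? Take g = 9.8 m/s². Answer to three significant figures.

With I = (2/5)MR², the ratio k = I/(MR²) is 0.4.
Rolling without slipping gives ω = v/R, so the total kinetic energy is ½Mv² + ½Iω² = ½(1+k)Mv² = (7/10)Mv².
Energy conservation Mgh = ½(1+k)Mv² gives v = √(2gh/(1+k)) = √(2 × 9.8 × 2 / 1.4) = 5.292 m/s.
The angular speed follows from ω = v/R = 5.292/0.29 ≈ 18.2 rad/s.

ω ≈ 18.2 rad/s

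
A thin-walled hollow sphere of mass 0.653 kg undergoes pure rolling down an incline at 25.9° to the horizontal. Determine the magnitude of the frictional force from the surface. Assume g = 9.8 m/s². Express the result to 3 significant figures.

The moment of inertia is (2/3)MR², giving k ≡ I/(MR²) = 2/3.
Along the incline Mg sinθ − f = Ma, and torque about the center fR = Iα = kMR²(a/R) gives f = kMa.
Combining, a = g sinθ/(1+k) and f = kMa = kMg sinθ/(1+k).
f = (2/3) × 0.653 × 9.8 × sin25.9° / 1.667 ≈ 1.12 N.

f ≈ 1.12 N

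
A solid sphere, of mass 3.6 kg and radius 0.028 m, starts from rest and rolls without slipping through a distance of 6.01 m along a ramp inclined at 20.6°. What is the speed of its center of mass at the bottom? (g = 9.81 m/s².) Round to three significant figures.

Here I = (2/5)MR², so the shape factor k = I/(MR²) = 0.4.
Pure rolling means v = ωR; then KE = ½Mv² + ½I(v/R)² = ½(1+k)Mv² = (7/10)Mv².
The vertical drop is h = L sinθ = 6.01 × sin20.6° = 2.115 m.
Energy conservation: Mgh = (7/10)Mv², so v = √(2gh/(1+k)) = √(2 × 9.81 × 2.115 / 1.4) ≈ 5.44 m/s.

v ≈ 5.44 m/s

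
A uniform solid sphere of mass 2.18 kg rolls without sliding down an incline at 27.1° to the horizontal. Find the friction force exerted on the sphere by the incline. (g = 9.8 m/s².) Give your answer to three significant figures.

With I = (2/5)MR², the ratio k = I/(MR²) is 0.4.
Newton's second law down the slope: Mg sinθ − f = Ma. The torque equation fR = Iα (with α = a/R) gives f = kMa.
Combining, a = g sinθ/(1+k) and f = kMa = kMg sinθ/(1+k).
f = 0.4 × 2.18 × 9.8 × sin27.1° / 1.4 ≈ 2.78 N.

f ≈ 2.78 N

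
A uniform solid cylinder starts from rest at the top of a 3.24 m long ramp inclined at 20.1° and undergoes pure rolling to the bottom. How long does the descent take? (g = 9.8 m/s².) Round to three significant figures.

t ≈ 1.70 s

For this body I = (1/2)MR², i.e. k = I/(MR²) = 0.5.
Along the incline Mg sinθ − f = Ma, and torque about the center fR = Iα = kMR²(a/R) gives f = kMa.
Hence a = g sinθ/(1+k) = 9.8×sin20.1°/1.5 = 2.245 m/s².
Starting from rest, L = ½at², so t = √(2L/a) = √(2×3.24/2.245) ≈ 1.70 s.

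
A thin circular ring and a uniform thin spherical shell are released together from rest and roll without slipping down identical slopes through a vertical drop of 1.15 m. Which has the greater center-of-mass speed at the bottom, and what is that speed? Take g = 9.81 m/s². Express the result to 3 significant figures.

For rolling without slipping, Mgh = ½(1+k)Mv² where k = I/(MR²), so v = √(2gh/(1+k)).
Thin circular ring: k = 1, giving v = √(2×9.81×1.15/2) = 3.359 m/s.
Uniform thin spherical shell: k = 2/3, giving v = √(2×9.81×1.15/1.667) = 3.679 m/s.
The smaller k wins: the uniform thin spherical shell, at ≈ 3.68 m/s.

the uniform thin spherical shell, at v ≈ 3.68 m/s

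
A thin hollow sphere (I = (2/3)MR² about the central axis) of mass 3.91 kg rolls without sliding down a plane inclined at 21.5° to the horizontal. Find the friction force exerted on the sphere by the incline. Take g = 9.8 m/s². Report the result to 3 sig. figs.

f ≈ 5.62 N

With I = (2/3)MR², the ratio k = I/(MR²) is 2/3.
Newton's second law down the slope: Mg sinθ − f = Ma. The torque equation fR = Iα (with α = a/R) gives f = kMa.
Combining, a = g sinθ/(1+k) and f = kMa = kMg sinθ/(1+k).
f = (2/3) × 3.91 × 9.8 × sin21.5° / 1.667 ≈ 5.62 N.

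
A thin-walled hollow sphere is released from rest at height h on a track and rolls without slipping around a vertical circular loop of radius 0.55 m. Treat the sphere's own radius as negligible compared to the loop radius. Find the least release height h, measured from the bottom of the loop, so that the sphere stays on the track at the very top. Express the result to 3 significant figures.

With I = (2/3)MR², the ratio k = I/(MR²) is 2/3.
At the top of the loop, the minimum-contact condition is Mg = Mv_top²/r, so v_top² = gr.
With ω = v/R, the kinetic energy at speed v is ½(1+k)Mv² = (5/6)Mv².
Energy conservation from release (height h) to the top (height 2r): Mgh = Mg(2r) + (5/6)M·gr.
Thus h_min = 2r + (1+k)r/2 = r(2 + 1.667/2) = 0.55 × 2.833 ≈ 1.56 m.

h_min ≈ 1.56 m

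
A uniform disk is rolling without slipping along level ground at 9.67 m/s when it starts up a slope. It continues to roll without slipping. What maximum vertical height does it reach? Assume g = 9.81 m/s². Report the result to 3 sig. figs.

h ≈ 7.15 m

With I = (1/2)MR², the ratio k = I/(MR²) is 0.5.
The rolling condition ω = v/R makes the rotational term ½I(v/R)² = ½kMv², so KE_total = ½(1+k)Mv² = (3/4)Mv².
At the top the kinetic energy is zero, so (3/4)Mv₀² = Mgh.
Thus h = (1+k)v₀²/(2g) = 1.5 × 9.67² / (2 × 9.81) ≈ 7.15 m.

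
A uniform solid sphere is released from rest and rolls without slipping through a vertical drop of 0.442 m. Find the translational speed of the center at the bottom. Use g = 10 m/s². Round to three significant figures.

Here I = (2/5)MR², so the shape factor k = I/(MR²) = 0.4.
Pure rolling means v = ωR; then KE = ½Mv² + ½I(v/R)² = ½(1+k)Mv² = (7/10)Mv².
Energy conservation: Mgh = (7/10)Mv², so v = √(2gh/(1+k)) = √(2 × 10 × 0.442 / 1.4) ≈ 2.51 m/s.

v ≈ 2.51 m/s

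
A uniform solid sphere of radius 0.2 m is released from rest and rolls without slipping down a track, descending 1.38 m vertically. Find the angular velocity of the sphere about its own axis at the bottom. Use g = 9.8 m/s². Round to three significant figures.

Here I = (2/5)MR², so the shape factor k = I/(MR²) = 0.4.
The rolling condition ω = v/R makes the rotational term ½I(v/R)² = ½kMv², so KE_total = ½(1+k)Mv² = (7/10)Mv².
Energy conservation Mgh = ½(1+k)Mv² gives v = √(2gh/(1+k)) = √(2 × 9.8 × 1.38 / 1.4) = 4.395 m/s.
Then ω = v/R = 4.395 / 0.2 ≈ 22.0 rad/s.

ω ≈ 22.0 rad/s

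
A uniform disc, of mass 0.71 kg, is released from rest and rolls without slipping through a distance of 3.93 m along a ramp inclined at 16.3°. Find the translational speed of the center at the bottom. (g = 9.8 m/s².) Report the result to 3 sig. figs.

For this body I = (1/2)MR², i.e. k = I/(MR²) = 0.5.
Rolling without slipping gives ω = v/R, so the total kinetic energy is ½Mv² + ½Iω² = ½(1+k)Mv² = (3/4)Mv².
The vertical drop is h = L sinθ = 3.93 × sin16.3° = 1.103 m.
Energy conservation: Mgh = (3/4)Mv², so v = √(2gh/(1+k)) = √(2 × 9.8 × 1.103 / 1.5) ≈ 3.80 m/s.

v ≈ 3.80 m/s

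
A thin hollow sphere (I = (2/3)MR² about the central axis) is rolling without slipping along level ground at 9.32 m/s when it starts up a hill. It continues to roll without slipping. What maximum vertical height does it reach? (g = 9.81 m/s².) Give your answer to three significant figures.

Here I = (2/3)MR², so the shape factor k = I/(MR²) = 2/3.
Pure rolling means v = ωR; then KE = ½Mv² + ½I(v/R)² = ½(1+k)Mv² = (5/6)Mv².
At the top the kinetic energy is zero, so (5/6)Mv₀² = Mgh.
Thus h = (1+k)v₀²/(2g) = 1.667 × 9.32² / (2 × 9.81) ≈ 7.38 m.

h ≈ 7.38 m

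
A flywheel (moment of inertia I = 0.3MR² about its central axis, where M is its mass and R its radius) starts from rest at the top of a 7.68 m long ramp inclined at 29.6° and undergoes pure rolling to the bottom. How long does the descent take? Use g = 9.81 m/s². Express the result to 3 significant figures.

For this body I = 0.3MR², i.e. k = I/(MR²) = 0.3.
Translational: Mg sinθ − f = Ma. Rotational about the CM: fR = Iα = kMRa, so f = kMa.
Hence a = g sinθ/(1+k) = 9.81×sin29.6°/1.3 = 3.727 m/s².
With constant a from rest, t = √(2L/a) = √(2·7.68/3.727) ≈ 2.03 s.

t ≈ 2.03 s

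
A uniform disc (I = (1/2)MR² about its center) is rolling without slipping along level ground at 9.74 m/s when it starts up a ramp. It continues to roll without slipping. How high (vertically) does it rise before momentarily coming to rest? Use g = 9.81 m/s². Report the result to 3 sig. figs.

With I = (1/2)MR², the ratio k = I/(MR²) is 0.5.
Pure rolling means v = ωR; then KE = ½Mv² + ½I(v/R)² = ½(1+k)Mv² = (3/4)Mv².
All of this converts to potential energy at the highest point: (3/4)Mv₀² = Mgh.
Thus h = (1+k)v₀²/(2g) = 1.5 × 9.74² / (2 × 9.81) ≈ 7.25 m.

h ≈ 7.25 m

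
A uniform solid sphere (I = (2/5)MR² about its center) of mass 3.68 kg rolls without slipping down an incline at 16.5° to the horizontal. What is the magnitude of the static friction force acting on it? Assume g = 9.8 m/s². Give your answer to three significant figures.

For this body I = (2/5)MR², i.e. k = I/(MR²) = 0.4.
Along the incline Mg sinθ − f = Ma, and torque about the center fR = Iα = kMR²(a/R) gives f = kMa.
Combining, a = g sinθ/(1+k) and f = kMa = kMg sinθ/(1+k).
f = 0.4 × 3.68 × 9.8 × sin16.5° / 1.4 ≈ 2.93 N.

f ≈ 2.93 N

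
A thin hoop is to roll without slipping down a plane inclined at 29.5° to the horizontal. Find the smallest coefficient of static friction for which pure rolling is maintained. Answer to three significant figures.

μ_min ≈ 0.283

With I = MR², the ratio k = I/(MR²) is 1.
Translational: Mg sinθ − f = Ma. Rotational about the CM: fR = Iα = kMRa, so f = kMa.
These give a = g sinθ/(1+k) and the required friction f = kMg sinθ/(1+k).
With N = Mg cosθ, the no-slip condition f ≤ μN gives μ_min = f/N = k tanθ/(1+k).
μ_min = 1 × tan29.5° / 2 ≈ 0.283.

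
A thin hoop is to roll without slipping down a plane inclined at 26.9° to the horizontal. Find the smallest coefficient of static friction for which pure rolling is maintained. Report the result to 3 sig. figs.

μ_min ≈ 0.254

Here I = MR², so the shape factor k = I/(MR²) = 1.
Translational: Mg sinθ − f = Ma. Rotational about the CM: fR = Iα = kMRa, so f = kMa.
These give a = g sinθ/(1+k) and the required friction f = kMg sinθ/(1+k).
With N = Mg cosθ, the no-slip condition f ≤ μN gives μ_min = f/N = k tanθ/(1+k).
μ_min = 1 × tan26.9° / 2 ≈ 0.254.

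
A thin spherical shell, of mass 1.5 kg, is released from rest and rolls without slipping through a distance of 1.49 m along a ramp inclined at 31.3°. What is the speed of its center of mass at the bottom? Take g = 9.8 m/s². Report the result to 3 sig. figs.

v ≈ 3.02 m/s

With I = (2/3)MR², the ratio k = I/(MR²) is 2/3.
Pure rolling means v = ωR; then KE = ½Mv² + ½I(v/R)² = ½(1+k)Mv² = (5/6)Mv².
The vertical drop is h = L sinθ = 1.49 × sin31.3° = 0.7741 m.
Setting Mgh = (5/6)Mv² gives v = √(2gh/(1+k)) = √(2·9.8·0.7741/1.667) ≈ 3.02 m/s.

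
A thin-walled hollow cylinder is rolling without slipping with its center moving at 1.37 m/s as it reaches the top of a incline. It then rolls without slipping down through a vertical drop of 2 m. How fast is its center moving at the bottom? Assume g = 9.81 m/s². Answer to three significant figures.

The moment of inertia is MR², giving k ≡ I/(MR²) = 1.
The rolling condition ω = v/R makes the rotational term ½I(v/R)² = ½kMv², so KE_total = ½(1+k)Mv² = Mv².
Conserving energy between top and bottom: Mv² = Mv₀² + Mgh, hence v² = v₀² + 2gh/(1+k).
v = √(1.37² + 2×9.81×2/2) = √21.5 ≈ 4.64 m/s.

v ≈ 4.64 m/s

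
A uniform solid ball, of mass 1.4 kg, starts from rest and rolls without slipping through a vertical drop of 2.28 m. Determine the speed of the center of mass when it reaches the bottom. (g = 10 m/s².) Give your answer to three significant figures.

The moment of inertia is (2/5)MR², giving k ≡ I/(MR²) = 0.4.
The rolling condition ω = v/R makes the rotational term ½I(v/R)² = ½kMv², so KE_total = ½(1+k)Mv² = (7/10)Mv².
Energy conservation: Mgh = (7/10)Mv², so v = √(2gh/(1+k)) = √(2 × 10 × 2.28 / 1.4) ≈ 5.71 m/s.

v ≈ 5.71 m/s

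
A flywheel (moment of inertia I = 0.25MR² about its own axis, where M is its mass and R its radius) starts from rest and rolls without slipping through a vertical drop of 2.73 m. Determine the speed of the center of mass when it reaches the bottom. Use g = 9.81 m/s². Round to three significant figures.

v ≈ 6.55 m/s

With I = 0.25MR², the ratio k = I/(MR²) is 0.25.
Pure rolling means v = ωR; then KE = ½Mv² + ½I(v/R)² = ½(1+k)Mv² = (5/8)Mv².
Setting Mgh = (5/8)Mv² gives v = √(2gh/(1+k)) = √(2·9.81·2.73/1.25) ≈ 6.55 m/s.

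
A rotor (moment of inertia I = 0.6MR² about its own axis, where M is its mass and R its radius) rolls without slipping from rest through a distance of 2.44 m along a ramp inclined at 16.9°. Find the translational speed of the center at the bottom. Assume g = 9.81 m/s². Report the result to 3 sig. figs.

For this body I = 0.6MR², i.e. k = I/(MR²) = 0.6.
Pure rolling means v = ωR; then KE = ½Mv² + ½I(v/R)² = ½(1+k)Mv² = (4/5)Mv².
The vertical drop is h = L sinθ = 2.44 × sin16.9° = 0.7093 m.
Energy conservation: Mgh = (4/5)Mv², so v = √(2gh/(1+k)) = √(2 × 9.81 × 0.7093 / 1.6) ≈ 2.95 m/s.

v ≈ 2.95 m/s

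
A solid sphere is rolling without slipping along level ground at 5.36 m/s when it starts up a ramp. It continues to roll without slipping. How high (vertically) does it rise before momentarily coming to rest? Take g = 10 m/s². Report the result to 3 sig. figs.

Here I = (2/5)MR², so the shape factor k = I/(MR²) = 0.4.
The rolling condition ω = v/R makes the rotational term ½I(v/R)² = ½kMv², so KE_total = ½(1+k)Mv² = (7/10)Mv².
At the top the kinetic energy is zero, so (7/10)Mv₀² = Mgh.
Thus h = (1+k)v₀²/(2g) = 1.4 × 5.36² / (2 × 10) ≈ 2.01 m.

h ≈ 2.01 m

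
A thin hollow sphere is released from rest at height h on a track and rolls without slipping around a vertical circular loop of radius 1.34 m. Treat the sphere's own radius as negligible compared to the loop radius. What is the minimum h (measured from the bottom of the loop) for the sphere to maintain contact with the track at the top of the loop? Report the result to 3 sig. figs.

Here I = (2/3)MR², so the shape factor k = I/(MR²) = 2/3.
At the top, contact is just lost when gravity alone supplies the centripetal force: Mg = Mv_top²/r, i.e. v_top² = gr.
With ω = v/R, the kinetic energy at speed v is ½(1+k)Mv² = (5/6)Mv².
Energy conservation from release (height h) to the top (height 2r): Mgh = Mg(2r) + (5/6)M·gr.
Thus h_min = 2r + (1+k)r/2 = r(2 + 1.667/2) = 1.34 × 2.833 ≈ 3.80 m.

h_min ≈ 3.80 m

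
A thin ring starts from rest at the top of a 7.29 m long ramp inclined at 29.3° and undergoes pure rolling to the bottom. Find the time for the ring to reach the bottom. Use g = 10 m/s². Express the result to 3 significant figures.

t ≈ 2.44 s

Here I = MR², so the shape factor k = I/(MR²) = 1.
Newton's second law down the slope: Mg sinθ − f = Ma. The torque equation fR = Iα (with α = a/R) gives f = kMa.
Hence a = g sinθ/(1+k) = 10×sin29.3°/2 = 2.447 m/s².
Starting from rest, L = ½at², so t = √(2L/a) = √(2×7.29/2.447) ≈ 2.44 s.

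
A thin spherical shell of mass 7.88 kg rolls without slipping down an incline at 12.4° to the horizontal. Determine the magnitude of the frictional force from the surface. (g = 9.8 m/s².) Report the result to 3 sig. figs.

f ≈ 6.63 N

With I = (2/3)MR², the ratio k = I/(MR²) is 2/3.
Translational: Mg sinθ − f = Ma. Rotational about the CM: fR = Iα = kMRa, so f = kMa.
Combining, a = g sinθ/(1+k) and f = kMa = kMg sinθ/(1+k).
f = (2/3) × 7.88 × 9.8 × sin12.4° / 1.667 ≈ 6.63 N.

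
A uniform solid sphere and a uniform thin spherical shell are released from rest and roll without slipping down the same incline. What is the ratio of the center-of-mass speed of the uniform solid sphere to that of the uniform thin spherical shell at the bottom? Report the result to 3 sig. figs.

v_ratio ≈ 1.09

Each satisfies Mgh = ½(1+k)Mv² with k = I/(MR²), so v ∝ 1/√(1+k).
For the uniform solid sphere k = 0.4; for the uniform thin spherical shell k = 2/3.
v₁/v₂ = √((1+k₂)/(1+k₁)) = √(1.667/1.4) ≈ 1.09.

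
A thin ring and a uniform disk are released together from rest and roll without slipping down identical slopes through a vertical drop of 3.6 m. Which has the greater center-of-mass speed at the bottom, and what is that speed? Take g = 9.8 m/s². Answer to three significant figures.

For rolling without slipping, Mgh = ½(1+k)Mv² where k = I/(MR²), so v = √(2gh/(1+k)).
Thin ring: k = 1, giving v = √(2×9.8×3.6/2) = 5.94 m/s.
Uniform disk: k = 0.5, giving v = √(2×9.8×3.6/1.5) = 6.859 m/s.
The smaller k wins: the uniform disk, at ≈ 6.86 m/s.

the uniform disk, at v ≈ 6.86 m/s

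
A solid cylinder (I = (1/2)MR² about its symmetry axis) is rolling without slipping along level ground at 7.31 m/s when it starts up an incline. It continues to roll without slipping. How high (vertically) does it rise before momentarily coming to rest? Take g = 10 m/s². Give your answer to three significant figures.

For this body I = (1/2)MR², i.e. k = I/(MR²) = 0.5.
Since it rolls without slipping, ω = v/R and KE = ½Mv² + ½Iω² = ½(1+k)Mv² = (3/4)Mv².
At the top the kinetic energy is zero, so (3/4)Mv₀² = Mgh.
Thus h = (1+k)v₀²/(2g) = 1.5 × 7.31² / (2 × 10) ≈ 4.01 m.

h ≈ 4.01 m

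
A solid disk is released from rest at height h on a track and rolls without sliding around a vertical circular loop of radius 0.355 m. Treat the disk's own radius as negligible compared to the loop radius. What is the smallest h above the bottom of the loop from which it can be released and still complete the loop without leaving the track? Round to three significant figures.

Here I = (1/2)MR², so the shape factor k = I/(MR²) = 0.5.
At the top, contact is just lost when gravity alone supplies the centripetal force: Mg = Mv_top²/r, i.e. v_top² = gr.
With ω = v/R, the kinetic energy at speed v is ½(1+k)Mv² = (3/4)Mv².
Energy conservation from release (height h) to the top (height 2r): Mgh = Mg(2r) + (3/4)M·gr.
Thus h_min = 2r + (1+k)r/2 = r(2 + 1.5/2) = 0.355 × 2.75 ≈ 0.976 m.

h_min ≈ 0.976 m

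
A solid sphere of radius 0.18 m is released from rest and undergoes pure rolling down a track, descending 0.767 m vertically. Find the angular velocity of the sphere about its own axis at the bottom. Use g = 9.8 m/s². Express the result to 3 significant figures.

ω ≈ 18.2 rad/s

For this body I = (2/5)MR², i.e. k = I/(MR²) = 0.4.
The rolling condition ω = v/R makes the rotational term ½I(v/R)² = ½kMv², so KE_total = ½(1+k)Mv² = (7/10)Mv².
Energy conservation Mgh = ½(1+k)Mv² gives v = √(2gh/(1+k)) = √(2 × 9.8 × 0.767 / 1.4) = 3.277 m/s.
The angular speed follows from ω = v/R = 3.277/0.18 ≈ 18.2 rad/s.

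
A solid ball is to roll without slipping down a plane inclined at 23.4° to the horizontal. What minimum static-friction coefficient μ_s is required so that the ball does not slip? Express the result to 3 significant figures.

The moment of inertia is (2/5)MR², giving k ≡ I/(MR²) = 0.4.
Along the incline Mg sinθ − f = Ma, and torque about the center fR = Iα = kMR²(a/R) gives f = kMa.
These give a = g sinθ/(1+k) and the required friction f = kMg sinθ/(1+k).
With N = Mg cosθ, the no-slip condition f ≤ μN gives μ_min = f/N = k tanθ/(1+k).
μ_min = 0.4 × tan23.4° / 1.4 ≈ 0.124.

μ_min ≈ 0.124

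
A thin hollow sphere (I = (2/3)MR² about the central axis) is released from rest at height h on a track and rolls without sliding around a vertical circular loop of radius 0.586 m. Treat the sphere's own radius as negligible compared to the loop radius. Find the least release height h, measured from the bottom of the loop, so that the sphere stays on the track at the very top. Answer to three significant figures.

h_min ≈ 1.66 m

Here I = (2/3)MR², so the shape factor k = I/(MR²) = 2/3.
At the top, contact is just lost when gravity alone supplies the centripetal force: Mg = Mv_top²/r, i.e. v_top² = gr.
With ω = v/R, the kinetic energy at speed v is ½(1+k)Mv² = (5/6)Mv².
Energy conservation from release (height h) to the top (height 2r): Mgh = Mg(2r) + (5/6)M·gr.
Thus h_min = 2r + (1+k)r/2 = r(2 + 1.667/2) = 0.586 × 2.833 ≈ 1.66 m.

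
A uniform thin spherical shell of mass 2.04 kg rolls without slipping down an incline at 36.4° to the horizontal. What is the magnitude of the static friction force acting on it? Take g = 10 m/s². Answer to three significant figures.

f ≈ 4.84 N

Here I = (2/3)MR², so the shape factor k = I/(MR²) = 2/3.
Newton's second law down the slope: Mg sinθ − f = Ma. The torque equation fR = Iα (with α = a/R) gives f = kMa.
Combining, a = g sinθ/(1+k) and f = kMa = kMg sinθ/(1+k).
f = (2/3) × 2.04 × 10 × sin36.4° / 1.667 ≈ 4.84 N.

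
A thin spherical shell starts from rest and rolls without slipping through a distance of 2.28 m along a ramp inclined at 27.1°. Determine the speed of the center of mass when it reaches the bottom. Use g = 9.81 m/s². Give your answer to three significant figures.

v ≈ 3.50 m/s

The moment of inertia is (2/3)MR², giving k ≡ I/(MR²) = 2/3.
The rolling condition ω = v/R makes the rotational term ½I(v/R)² = ½kMv², so KE_total = ½(1+k)Mv² = (5/6)Mv².
The vertical drop is h = L sinθ = 2.28 × sin27.1° = 1.039 m.
Energy conservation: Mgh = (5/6)Mv², so v = √(2gh/(1+k)) = √(2 × 9.81 × 1.039 / 1.667) ≈ 3.50 m/s.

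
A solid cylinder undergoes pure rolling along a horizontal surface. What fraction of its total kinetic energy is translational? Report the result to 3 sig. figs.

Here I = (1/2)MR², so the shape factor k = I/(MR²) = 0.5.
Since ω = v/R, the translational part is ½Mv² and the rotational part is ½I(v/R)² = ½kMv²; the total is ½(1+k)Mv².
The translational fraction is therefore 1/(1+k) = 1/1.5 ≈ 0.667.

fraction ≈ 0.667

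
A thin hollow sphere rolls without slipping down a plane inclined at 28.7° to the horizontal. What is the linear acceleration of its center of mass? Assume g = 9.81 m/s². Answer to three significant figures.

a ≈ 2.83 m/s²

For this body I = (2/3)MR², i.e. k = I/(MR²) = 2/3.
Newton's second law down the slope: Mg sinθ − f = Ma. The torque equation fR = Iα (with α = a/R) gives f = kMa.
Eliminating f: Mg sinθ = (1+k)Ma, so a = g sinθ/(1+k) = 9.81 × sin28.7° / 1.667 ≈ 2.83 m/s².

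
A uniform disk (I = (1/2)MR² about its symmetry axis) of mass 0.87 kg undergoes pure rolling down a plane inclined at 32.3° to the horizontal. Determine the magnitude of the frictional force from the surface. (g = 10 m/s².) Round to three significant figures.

f ≈ 1.55 N

The moment of inertia is (1/2)MR², giving k ≡ I/(MR²) = 0.5.
Along the incline Mg sinθ − f = Ma, and torque about the center fR = Iα = kMR²(a/R) gives f = kMa.
Combining, a = g sinθ/(1+k) and f = kMa = kMg sinθ/(1+k).
f = 0.5 × 0.87 × 10 × sin32.3° / 1.5 ≈ 1.55 N.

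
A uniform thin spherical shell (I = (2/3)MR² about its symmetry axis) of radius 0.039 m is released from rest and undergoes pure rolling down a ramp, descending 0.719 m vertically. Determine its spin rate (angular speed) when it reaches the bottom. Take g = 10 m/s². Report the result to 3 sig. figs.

ω ≈ 75.3 rad/s

With I = (2/3)MR², the ratio k = I/(MR²) is 2/3.
Pure rolling means v = ωR; then KE = ½Mv² + ½I(v/R)² = ½(1+k)Mv² = (5/6)Mv².
Energy conservation Mgh = ½(1+k)Mv² gives v = √(2gh/(1+k)) = √(2 × 10 × 0.719 / 1.667) = 2.937 m/s.
Then ω = v/R = 2.937 / 0.039 ≈ 75.3 rad/s.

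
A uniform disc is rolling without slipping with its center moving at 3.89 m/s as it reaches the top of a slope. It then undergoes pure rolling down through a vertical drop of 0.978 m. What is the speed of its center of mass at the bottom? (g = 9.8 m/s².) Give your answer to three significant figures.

v ≈ 5.28 m/s

The moment of inertia is (1/2)MR², giving k ≡ I/(MR²) = 0.5.
Pure rolling means v = ωR; then KE = ½Mv² + ½I(v/R)² = ½(1+k)Mv² = (3/4)Mv².
Conserving energy between top and bottom: (3/4)Mv² = (3/4)Mv₀² + Mgh, hence v² = v₀² + 2gh/(1+k).
v = √(3.89² + 2×9.8×0.978/1.5) = √27.91 ≈ 5.28 m/s.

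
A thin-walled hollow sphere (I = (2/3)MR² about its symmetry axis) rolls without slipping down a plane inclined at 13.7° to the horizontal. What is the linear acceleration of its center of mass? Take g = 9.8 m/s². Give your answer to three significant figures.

With I = (2/3)MR², the ratio k = I/(MR²) is 2/3.
Translational: Mg sinθ − f = Ma. Rotational about the CM: fR = Iα = kMRa, so f = kMa.
Eliminating f: Mg sinθ = (1+k)Ma, so a = g sinθ/(1+k) = 9.8 × sin13.7° / 1.667 ≈ 1.39 m/s².

a ≈ 1.39 m/s²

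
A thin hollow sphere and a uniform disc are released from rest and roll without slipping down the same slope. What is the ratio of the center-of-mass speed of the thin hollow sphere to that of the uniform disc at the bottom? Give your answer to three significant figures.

v_ratio ≈ 0.949

Each satisfies Mgh = ½(1+k)Mv² with k = I/(MR²), so v ∝ 1/√(1+k).
For the thin hollow sphere k = 2/3; for the uniform disc k = 0.5.
v₁/v₂ = √((1+k₂)/(1+k₁)) = √(1.5/1.667) ≈ 0.949.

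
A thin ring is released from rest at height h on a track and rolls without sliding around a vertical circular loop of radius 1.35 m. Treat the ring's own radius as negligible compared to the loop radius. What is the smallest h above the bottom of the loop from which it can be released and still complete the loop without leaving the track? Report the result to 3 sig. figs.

h_min ≈ 4.05 m

Here I = MR², so the shape factor k = I/(MR²) = 1.
At the top, contact is just lost when gravity alone supplies the centripetal force: Mg = Mv_top²/r, i.e. v_top² = gr.
With ω = v/R, the kinetic energy at speed v is ½(1+k)Mv² = Mv².
Energy conservation from release (height h) to the top (height 2r): Mgh = Mg(2r) + M·gr.
Thus h_min = 2r + (1+k)r/2 = r(2 + 2/2) = 1.35 × 3 ≈ 4.05 m.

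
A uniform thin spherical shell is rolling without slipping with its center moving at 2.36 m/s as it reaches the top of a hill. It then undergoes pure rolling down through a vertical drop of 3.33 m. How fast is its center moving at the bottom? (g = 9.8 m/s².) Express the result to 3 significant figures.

Here I = (2/3)MR², so the shape factor k = I/(MR²) = 2/3.
The rolling condition ω = v/R makes the rotational term ½I(v/R)² = ½kMv², so KE_total = ½(1+k)Mv² = (5/6)Mv².
Energy conservation: (5/6)Mv₀² + Mgh = (5/6)Mv², so v² = v₀² + 2gh/(1+k).
v = √(2.36² + 2×9.8×3.33/1.667) = √44.73 ≈ 6.69 m/s.

v ≈ 6.69 m/s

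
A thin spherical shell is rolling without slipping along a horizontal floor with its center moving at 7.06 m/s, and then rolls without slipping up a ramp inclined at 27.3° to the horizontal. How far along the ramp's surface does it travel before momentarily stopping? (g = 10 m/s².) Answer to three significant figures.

d ≈ 9.06 m

Here I = (2/3)MR², so the shape factor k = I/(MR²) = 2/3.
Since it rolls without slipping, ω = v/R and KE = ½Mv² + ½Iω² = ½(1+k)Mv² = (5/6)Mv².
Setting this equal to Mgh gives the vertical rise h = (1+k)v₀²/(2g) = 1.667×7.06²/(2×10) = 4.154 m.
Along the incline, d = h/sinθ = 4.154/sin27.3° ≈ 9.06 m.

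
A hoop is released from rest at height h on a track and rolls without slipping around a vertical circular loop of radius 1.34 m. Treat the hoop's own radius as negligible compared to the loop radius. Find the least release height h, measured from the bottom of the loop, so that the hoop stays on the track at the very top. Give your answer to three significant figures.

For this body I = MR², i.e. k = I/(MR²) = 1.
At the top of the loop, the minimum-contact condition is Mg = Mv_top²/r, so v_top² = gr.
With ω = v/R, the kinetic energy at speed v is ½(1+k)Mv² = Mv².
Energy conservation from release (height h) to the top (height 2r): Mgh = Mg(2r) + M·gr.
Thus h_min = 2r + (1+k)r/2 = r(2 + 2/2) = 1.34 × 3 ≈ 4.02 m.

h_min ≈ 4.02 m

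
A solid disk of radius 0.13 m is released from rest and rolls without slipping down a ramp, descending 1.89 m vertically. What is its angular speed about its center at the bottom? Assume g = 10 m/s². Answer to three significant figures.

With I = (1/2)MR², the ratio k = I/(MR²) is 0.5.
The rolling condition ω = v/R makes the rotational term ½I(v/R)² = ½kMv², so KE_total = ½(1+k)Mv² = (3/4)Mv².
Energy conservation Mgh = ½(1+k)Mv² gives v = √(2gh/(1+k)) = √(2 × 10 × 1.89 / 1.5) = 5.02 m/s.
The angular speed follows from ω = v/R = 5.02/0.13 ≈ 38.6 rad/s.

ω ≈ 38.6 rad/s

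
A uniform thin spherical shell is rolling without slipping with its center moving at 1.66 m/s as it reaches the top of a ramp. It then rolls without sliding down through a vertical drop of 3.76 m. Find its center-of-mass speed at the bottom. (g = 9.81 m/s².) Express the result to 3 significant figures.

The moment of inertia is (2/3)MR², giving k ≡ I/(MR²) = 2/3.
Pure rolling means v = ωR; then KE = ½Mv² + ½I(v/R)² = ½(1+k)Mv² = (5/6)Mv².
Energy conservation: (5/6)Mv₀² + Mgh = (5/6)Mv², so v² = v₀² + 2gh/(1+k).
v = √(1.66² + 2×9.81×3.76/1.667) = √47.02 ≈ 6.86 m/s.

v ≈ 6.86 m/s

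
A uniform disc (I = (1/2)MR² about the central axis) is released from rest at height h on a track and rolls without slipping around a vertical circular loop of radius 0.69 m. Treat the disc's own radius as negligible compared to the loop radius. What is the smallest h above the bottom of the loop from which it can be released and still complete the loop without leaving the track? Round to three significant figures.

h_min ≈ 1.90 m

For this body I = (1/2)MR², i.e. k = I/(MR²) = 0.5.
At the top, contact is just lost when gravity alone supplies the centripetal force: Mg = Mv_top²/r, i.e. v_top² = gr.
With ω = v/R, the kinetic energy at speed v is ½(1+k)Mv² = (3/4)Mv².
Energy conservation from release (height h) to the top (height 2r): Mgh = Mg(2r) + (3/4)M·gr.
Thus h_min = 2r + (1+k)r/2 = r(2 + 1.5/2) = 0.69 × 2.75 ≈ 1.90 m.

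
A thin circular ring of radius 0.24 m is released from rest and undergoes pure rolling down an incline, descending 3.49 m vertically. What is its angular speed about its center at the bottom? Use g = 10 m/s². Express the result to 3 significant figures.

ω ≈ 24.6 rad/s

With I = MR², the ratio k = I/(MR²) is 1.
Since it rolls without slipping, ω = v/R and KE = ½Mv² + ½Iω² = ½(1+k)Mv² = Mv².
Energy conservation Mgh = ½(1+k)Mv² gives v = √(2gh/(1+k)) = √(2 × 10 × 3.49 / 2) = 5.908 m/s.
Then ω = v/R = 5.908 / 0.24 ≈ 24.6 rad/s.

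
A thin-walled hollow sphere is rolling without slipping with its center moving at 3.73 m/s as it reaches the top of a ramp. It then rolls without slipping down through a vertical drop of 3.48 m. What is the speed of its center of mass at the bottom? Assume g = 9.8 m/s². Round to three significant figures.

v ≈ 7.41 m/s

The moment of inertia is (2/3)MR², giving k ≡ I/(MR²) = 2/3.
Rolling without slipping gives ω = v/R, so the total kinetic energy is ½Mv² + ½Iω² = ½(1+k)Mv² = (5/6)Mv².
Energy conservation: (5/6)Mv₀² + Mgh = (5/6)Mv², so v² = v₀² + 2gh/(1+k).
v = √(3.73² + 2×9.8×3.48/1.667) = √54.84 ≈ 7.41 m/s.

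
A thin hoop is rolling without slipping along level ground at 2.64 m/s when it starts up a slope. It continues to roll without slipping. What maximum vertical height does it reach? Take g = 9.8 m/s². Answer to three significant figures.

Here I = MR², so the shape factor k = I/(MR²) = 1.
Pure rolling means v = ωR; then KE = ½Mv² + ½I(v/R)² = ½(1+k)Mv² = Mv².
At the top the kinetic energy is zero, so Mv₀² = Mgh.
Thus h = (1+k)v₀²/(2g) = 2 × 2.64² / (2 × 9.8) ≈ 0.711 m.

h ≈ 0.711 m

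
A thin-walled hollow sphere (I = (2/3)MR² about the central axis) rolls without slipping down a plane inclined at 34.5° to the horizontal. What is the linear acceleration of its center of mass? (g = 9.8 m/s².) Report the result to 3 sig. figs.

With I = (2/3)MR², the ratio k = I/(MR²) is 2/3.
Newton's second law down the slope: Mg sinθ − f = Ma. The torque equation fR = Iα (with α = a/R) gives f = kMa.
Eliminating f: Mg sinθ = (1+k)Ma, so a = g sinθ/(1+k) = 9.8 × sin34.5° / 1.667 ≈ 3.33 m/s².

a ≈ 3.33 m/s²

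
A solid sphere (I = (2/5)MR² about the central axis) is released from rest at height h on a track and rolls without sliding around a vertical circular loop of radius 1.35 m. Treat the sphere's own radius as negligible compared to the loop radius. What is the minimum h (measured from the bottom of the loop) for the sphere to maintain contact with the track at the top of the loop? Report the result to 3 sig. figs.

Here I = (2/5)MR², so the shape factor k = I/(MR²) = 0.4.
At the top of the loop, the minimum-contact condition is Mg = Mv_top²/r, so v_top² = gr.
With ω = v/R, the kinetic energy at speed v is ½(1+k)Mv² = (7/10)Mv².
Energy conservation from release (height h) to the top (height 2r): Mgh = Mg(2r) + (7/10)M·gr.
Thus h_min = 2r + (1+k)r/2 = r(2 + 1.4/2) = 1.35 × 2.7 ≈ 3.65 m.

h_min ≈ 3.65 m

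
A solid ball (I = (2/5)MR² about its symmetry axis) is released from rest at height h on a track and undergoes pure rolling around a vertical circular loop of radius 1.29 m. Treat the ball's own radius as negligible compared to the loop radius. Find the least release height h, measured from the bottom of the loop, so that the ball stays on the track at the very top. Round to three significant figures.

h_min ≈ 3.48 m

Here I = (2/5)MR², so the shape factor k = I/(MR²) = 0.4.
At the top, contact is just lost when gravity alone supplies the centripetal force: Mg = Mv_top²/r, i.e. v_top² = gr.
With ω = v/R, the kinetic energy at speed v is ½(1+k)Mv² = (7/10)Mv².
Energy conservation from release (height h) to the top (height 2r): Mgh = Mg(2r) + (7/10)M·gr.
Thus h_min = 2r + (1+k)r/2 = r(2 + 1.4/2) = 1.29 × 2.7 ≈ 3.48 m.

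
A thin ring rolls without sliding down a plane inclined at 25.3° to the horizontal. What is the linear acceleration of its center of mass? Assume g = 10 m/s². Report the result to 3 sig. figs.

a ≈ 2.14 m/s²

With I = MR², the ratio k = I/(MR²) is 1.
Along the incline Mg sinθ − f = Ma, and torque about the center fR = Iα = kMR²(a/R) gives f = kMa.
Eliminating f: Mg sinθ = (1+k)Ma, so a = g sinθ/(1+k) = 10 × sin25.3° / 2 ≈ 2.14 m/s².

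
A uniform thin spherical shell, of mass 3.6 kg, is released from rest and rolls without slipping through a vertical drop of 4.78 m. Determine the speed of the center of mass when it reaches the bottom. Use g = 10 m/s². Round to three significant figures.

v ≈ 7.57 m/s

Here I = (2/3)MR², so the shape factor k = I/(MR²) = 2/3.
The rolling condition ω = v/R makes the rotational term ½I(v/R)² = ½kMv², so KE_total = ½(1+k)Mv² = (5/6)Mv².
Setting Mgh = (5/6)Mv² gives v = √(2gh/(1+k)) = √(2·10·4.78/1.667) ≈ 7.57 m/s.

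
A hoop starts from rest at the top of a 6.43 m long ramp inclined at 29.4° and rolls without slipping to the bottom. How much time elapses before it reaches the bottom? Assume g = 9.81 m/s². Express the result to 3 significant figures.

t ≈ 2.31 s

Here I = MR², so the shape factor k = I/(MR²) = 1.
Along the incline Mg sinθ − f = Ma, and torque about the center fR = Iα = kMR²(a/R) gives f = kMa.
Hence a = g sinθ/(1+k) = 9.81×sin29.4°/2 = 2.408 m/s².
Starting from rest, L = ½at², so t = √(2L/a) = √(2×6.43/2.408) ≈ 2.31 s.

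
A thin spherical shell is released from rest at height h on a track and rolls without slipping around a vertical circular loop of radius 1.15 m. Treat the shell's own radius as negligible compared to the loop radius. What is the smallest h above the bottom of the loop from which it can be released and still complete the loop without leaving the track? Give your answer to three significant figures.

h_min ≈ 3.26 m

For this body I = (2/3)MR², i.e. k = I/(MR²) = 2/3.
At the top of the loop, the minimum-contact condition is Mg = Mv_top²/r, so v_top² = gr.
With ω = v/R, the kinetic energy at speed v is ½(1+k)Mv² = (5/6)Mv².
Energy conservation from release (height h) to the top (height 2r): Mgh = Mg(2r) + (5/6)M·gr.
Thus h_min = 2r + (1+k)r/2 = r(2 + 1.667/2) = 1.15 × 2.833 ≈ 3.26 m.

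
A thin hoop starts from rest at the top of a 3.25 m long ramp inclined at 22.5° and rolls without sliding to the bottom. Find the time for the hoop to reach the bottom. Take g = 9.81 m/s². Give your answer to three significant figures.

With I = MR², the ratio k = I/(MR²) is 1.
Newton's second law down the slope: Mg sinθ − f = Ma. The torque equation fR = Iα (with α = a/R) gives f = kMa.
Hence a = g sinθ/(1+k) = 9.81×sin22.5°/2 = 1.877 m/s².
Starting from rest, L = ½at², so t = √(2L/a) = √(2×3.25/1.877) ≈ 1.86 s.

t ≈ 1.86 s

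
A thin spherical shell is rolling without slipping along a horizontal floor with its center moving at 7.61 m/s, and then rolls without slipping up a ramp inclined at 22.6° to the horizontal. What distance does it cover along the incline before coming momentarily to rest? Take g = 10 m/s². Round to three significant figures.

d ≈ 12.6 m

With I = (2/3)MR², the ratio k = I/(MR²) is 2/3.
Pure rolling means v = ωR; then KE = ½Mv² + ½I(v/R)² = ½(1+k)Mv² = (5/6)Mv².
Setting this equal to Mgh gives the vertical rise h = (1+k)v₀²/(2g) = 1.667×7.61²/(2×10) = 4.826 m.
Along the incline, d = h/sinθ = 4.826/sin22.6° ≈ 12.6 m.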